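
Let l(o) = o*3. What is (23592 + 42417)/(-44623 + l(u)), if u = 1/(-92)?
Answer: -6072828/4105319 ≈ -1.4793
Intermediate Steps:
u = -1/92 ≈ -0.010870
l(o) = 3*o
(23592 + 42417)/(-44623 + l(u)) = (23592 + 42417)/(-44623 + 3*(-1/92)) = 66009/(-44623 - 3/92) = 66009/(-4105319/92) = 66009*(-92/4105319) = -6072828/4105319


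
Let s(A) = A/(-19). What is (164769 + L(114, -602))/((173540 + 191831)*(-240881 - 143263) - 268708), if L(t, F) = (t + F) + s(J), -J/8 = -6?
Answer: -3121291/2666751576508 ≈ -1.1704e-6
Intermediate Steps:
J = 48 (J = -8*(-6) = 48)
s(A) = -A/19 (s(A) = A*(-1/19) = -A/19)
L(t, F) = -48/19 + F + t (L(t, F) = (t + F) - 1/19*48 = (F + t) - 48/19 = -48/19 + F + t)
(164769 + L(114, -602))/((173540 + 191831)*(-240881 - 143263) - 268708) = (164769 + (-48/19 - 602 + 114))/((173540 + 191831)*(-240881 - 143263) - 268708) = (164769 - 9320/19)/(365371*(-384144) - 268708) = 3121291/(19*(-140355077424 - 268708)) = (3121291/19)/(-140355346132) = (3121291/19)*(-1/140355346132) = -3121291/2666751576508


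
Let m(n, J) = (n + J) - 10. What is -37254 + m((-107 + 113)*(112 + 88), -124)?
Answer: -36188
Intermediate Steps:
m(n, J) = -10 + J + n (m(n, J) = (J + n) - 10 = -10 + J + n)
-37254 + m((-107 + 113)*(112 + 88), -124) = -37254 + (-10 - 124 + (-107 + 113)*(112 + 88)) = -37254 + (-10 - 124 + 6*200) = -37254 + (-10 - 124 + 1200) = -37254 + 1066 = -36188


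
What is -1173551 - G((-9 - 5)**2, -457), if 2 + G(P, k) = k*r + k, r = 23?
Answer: -1162581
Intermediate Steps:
G(P, k) = -2 + 24*k (G(P, k) = -2 + (k*23 + k) = -2 + (23*k + k) = -2 + 24*k)
-1173551 - G((-9 - 5)**2, -457) = -1173551 - (-2 + 24*(-457)) = -1173551 - (-2 - 10968) = -1173551 - 1*(-10970) = -1173551 + 10970 = -1162581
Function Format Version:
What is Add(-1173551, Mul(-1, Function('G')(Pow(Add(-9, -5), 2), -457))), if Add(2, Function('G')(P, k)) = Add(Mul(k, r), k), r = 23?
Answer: -1162581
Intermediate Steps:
Function('G')(P, k) = Add(-2, Mul(24, k)) (Function('G')(P, k) = Add(-2, Add(Mul(k, 23), k)) = Add(-2, Add(Mul(23, k), k)) = Add(-2, Mul(24, k)))
Add(-1173551, Mul(-1, Function('G')(Pow(Add(-9, -5), 2), -457))) = Add(-1173551, Mul(-1, Add(-2, Mul(24, -457)))) = Add(-1173551, Mul(-1, Add(-2, -10968))) = Add(-1173551, Mul(-1, -10970)) = Add(-1173551, 10970) = -1162581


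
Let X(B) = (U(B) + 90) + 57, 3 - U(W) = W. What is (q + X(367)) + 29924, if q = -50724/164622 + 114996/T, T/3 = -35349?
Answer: 28810592774161/969870513 ≈ 29706.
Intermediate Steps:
T = -106047 (T = 3*(-35349) = -106047)
U(W) = 3 - W
q = -1350555530/969870513 (q = -50724/164622 + 114996/(-106047) = -50724*1/164622 + 114996*(-1/106047) = -8454/27437 - 38332/35349 = -1350555530/969870513 ≈ -1.3925)
X(B) = 150 - B (X(B) = ((3 - B) + 90) + 57 = (93 - B) + 57 = 150 - B)
(q + X(367)) + 29924 = (-1350555530/969870513 + (150 - 1*367)) + 29924 = (-1350555530/969870513 + (150 - 367)) + 29924 = (-1350555530/969870513 - 217) + 29924 = -211812456851/969870513 + 29924 = 28810592774161/969870513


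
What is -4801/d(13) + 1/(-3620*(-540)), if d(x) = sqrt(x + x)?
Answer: 1/1954800 - 4801*sqrt(26)/26 ≈ -941.55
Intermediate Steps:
d(x) = sqrt(2)*sqrt(x) (d(x) = sqrt(2*x) = sqrt(2)*sqrt(x))
-4801/d(13) + 1/(-3620*(-540)) = -4801*sqrt(26)/26 + 1/(-3620*(-540)) = -4801*sqrt(26)/26 - 1/3620*(-1/540) = -4801*sqrt(26)/26 + 1/1954800 = 1/1954800 - 4801*sqrt(26)/26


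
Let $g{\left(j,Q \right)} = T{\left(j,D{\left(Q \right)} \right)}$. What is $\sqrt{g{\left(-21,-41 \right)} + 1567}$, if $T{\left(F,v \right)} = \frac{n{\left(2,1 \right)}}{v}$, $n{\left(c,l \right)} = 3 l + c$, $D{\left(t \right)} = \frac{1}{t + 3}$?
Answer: $9 \sqrt{17} \approx 37.108$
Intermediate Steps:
$D{\left(t \right)} = \frac{1}{3 + t}$
$n{\left(c,l \right)} = c + 3 l$
$T{\left(F,v \right)} = \frac{5}{v}$ ($T{\left(F,v \right)} = \frac{2 + 3 \cdot 1}{v} = \frac{2 + 3}{v} = \frac{5}{v}$)
$g{\left(j,Q \right)} = 15 + 5 Q$ ($g{\left(j,Q \right)} = \frac{5}{\frac{1}{3 + Q}} = 5 \left(3 + Q\right) = 15 + 5 Q$)
$\sqrt{g{\left(-21,-41 \right)} + 1567} = \sqrt{\left(15 + 5 \left(-41\right)\right) + 1567} = \sqrt{\left(15 - 205\right) + 1567} = \sqrt{-190 + 1567} = \sqrt{1377} = 9 \sqrt{17}$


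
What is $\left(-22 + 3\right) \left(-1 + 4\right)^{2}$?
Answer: $-171$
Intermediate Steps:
$\left(-22 + 3\right) \left(-1 + 4\right)^{2} = - 19 \cdot 3^{2} = \left(-19\right) 9 = -171$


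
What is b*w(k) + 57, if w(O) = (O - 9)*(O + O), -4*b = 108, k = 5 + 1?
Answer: 1029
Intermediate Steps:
k = 6
b = -27 (b = -1/4*108 = -27)
w(O) = 2*O*(-9 + O) (w(O) = (-9 + O)*(2*O) = 2*O*(-9 + O))
b*w(k) + 57 = -54*6*(-9 + 6) + 57 = -54*6*(-3) + 57 = -27*(-36) + 57 = 972 + 57 = 1029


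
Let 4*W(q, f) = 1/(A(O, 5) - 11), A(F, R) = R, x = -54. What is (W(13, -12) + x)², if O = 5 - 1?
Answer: 1682209/576 ≈ 2920.5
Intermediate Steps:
O = 4
W(q, f) = -1/24 (W(q, f) = 1/(4*(5 - 11)) = (¼)/(-6) = (¼)*(-⅙) = -1/24)
(W(13, -12) + x)² = (-1/24 - 54)² = (-1297/24)² = 1682209/576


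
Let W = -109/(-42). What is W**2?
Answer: 11881/1764 ≈ 6.7353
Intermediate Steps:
W = 109/42 (W = -109*(-1/42) = 109/42 ≈ 2.5952)
W**2 = (109/42)**2 = 11881/1764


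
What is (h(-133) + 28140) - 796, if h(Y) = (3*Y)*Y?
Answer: 80411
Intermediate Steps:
h(Y) = 3*Y²
(h(-133) + 28140) - 796 = (3*(-133)² + 28140) - 796 = (3*17689 + 28140) - 796 = (53067 + 28140) - 796 = 81207 - 796 = 80411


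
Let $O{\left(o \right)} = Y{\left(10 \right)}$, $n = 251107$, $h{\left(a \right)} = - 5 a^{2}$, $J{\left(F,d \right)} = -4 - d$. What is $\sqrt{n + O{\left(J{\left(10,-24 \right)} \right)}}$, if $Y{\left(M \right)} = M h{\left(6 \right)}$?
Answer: $61 \sqrt{67} \approx 499.31$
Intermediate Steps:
$Y{\left(M \right)} = - 180 M$ ($Y{\left(M \right)} = M \left(- 5 \cdot 6^{2}\right) = M \left(\left(-5\right) 36\right) = M \left(-180\right) = - 180 M$)
$O{\left(o \right)} = -1800$ ($O{\left(o \right)} = \left(-180\right) 10 = -1800$)
$\sqrt{n + O{\left(J{\left(10,-24 \right)} \right)}} = \sqrt{251107 - 1800} = \sqrt{249307} = 61 \sqrt{67}$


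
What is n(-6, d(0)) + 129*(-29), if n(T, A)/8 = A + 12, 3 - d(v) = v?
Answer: -3621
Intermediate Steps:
d(v) = 3 - v
n(T, A) = 96 + 8*A (n(T, A) = 8*(A + 12) = 8*(12 + A) = 96 + 8*A)
n(-6, d(0)) + 129*(-29) = (96 + 8*(3 - 1*0)) + 129*(-29) = (96 + 8*(3 + 0)) - 3741 = (96 + 8*3) - 3741 = (96 + 24) - 3741 = 120 - 3741 = -3621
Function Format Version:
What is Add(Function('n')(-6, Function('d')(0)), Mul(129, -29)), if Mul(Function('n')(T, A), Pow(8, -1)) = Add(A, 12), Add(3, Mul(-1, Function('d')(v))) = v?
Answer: -3621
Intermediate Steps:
Function('d')(v) = Add(3, Mul(-1, v))
Function('n')(T, A) = Add(96, Mul(8, A)) (Function('n')(T, A) = Mul(8, Add(A, 12)) = Mul(8, Add(12, A)) = Add(96, Mul(8, A)))
Add(Function('n')(-6, Function('d')(0)), Mul(129, -29)) = Add(Add(96, Mul(8, Add(3, Mul(-1, 0)))), Mul(129, -29)) = Add(Add(96, Mul(8, Add(3, 0))), -3741) = Add(Add(96, Mul(8, 3)), -3741) = Add(Add(96, 24), -3741) = Add(120, -3741) = -3621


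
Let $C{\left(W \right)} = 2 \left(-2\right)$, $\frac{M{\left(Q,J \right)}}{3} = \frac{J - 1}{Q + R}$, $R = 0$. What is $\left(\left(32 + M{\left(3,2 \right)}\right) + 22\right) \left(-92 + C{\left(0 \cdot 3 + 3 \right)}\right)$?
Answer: $-5280$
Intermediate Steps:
$M{\left(Q,J \right)} = \frac{3 \left(-1 + J\right)}{Q}$ ($M{\left(Q,J \right)} = 3 \frac{J - 1}{Q + 0} = 3 \frac{-1 + J}{Q} = \frac{3 \left(-1 + J\right)}{Q}$)
$C{\left(W \right)} = -4$
$\left(\left(32 + M{\left(3,2 \right)}\right) + 22\right) \left(-92 + C{\left(0 \cdot 3 + 3 \right)}\right) = \left(\left(32 + \frac{3 \left(-1 + 2\right)}{3}\right) + 22\right) \left(-92 - 4\right) = \left(\left(32 + 3 \cdot \frac{1}{3} \cdot 1\right) + 22\right) \left(-96\right) = \left(\left(32 + 1\right) + 22\right) \left(-96\right) = \left(33 + 22\right) \left(-96\right) = 55 \left(-96\right) = -5280$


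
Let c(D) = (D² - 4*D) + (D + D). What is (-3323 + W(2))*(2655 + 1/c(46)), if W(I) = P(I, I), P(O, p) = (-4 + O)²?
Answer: -17835379999/2024 ≈ -8.8120e+6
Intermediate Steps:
c(D) = D² - 2*D (c(D) = (D² - 4*D) + 2*D = D² - 2*D)
W(I) = (-4 + I)²
(-3323 + W(2))*(2655 + 1/c(46)) = (-3323 + (-4 + 2)²)*(2655 + 1/(46*(-2 + 46))) = (-3323 + (-2)²)*(2655 + 1/(46*44)) = (-3323 + 4)*(2655 + 1/2024) = -3319*(2655 + 1/2024) = -3319*5373721/2024 = -17835379999/2024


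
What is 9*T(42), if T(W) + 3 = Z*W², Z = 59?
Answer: 936657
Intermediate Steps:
T(W) = -3 + 59*W²
9*T(42) = 9*(-3 + 59*42²) = 9*(-3 + 59*1764) = 9*(-3 + 104076) = 9*104073 = 936657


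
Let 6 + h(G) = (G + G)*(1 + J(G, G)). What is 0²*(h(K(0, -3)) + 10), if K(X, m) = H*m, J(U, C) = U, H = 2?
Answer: 0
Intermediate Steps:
K(X, m) = 2*m
h(G) = -6 + 2*G*(1 + G) (h(G) = -6 + (G + G)*(1 + G) = -6 + (2*G)*(1 + G) = -6 + 2*G*(1 + G))
0²*(h(K(0, -3)) + 10) = 0²*((-6 + 2*(2*(-3)) + 2*(2*(-3))²) + 10) = 0*((-6 + 2*(-6) + 2*(-6)²) + 10) = 0*((-6 - 12 + 2*36) + 10) = 0*((-6 - 12 + 72) + 10) = 0*(54 + 10) = 0*64 = 0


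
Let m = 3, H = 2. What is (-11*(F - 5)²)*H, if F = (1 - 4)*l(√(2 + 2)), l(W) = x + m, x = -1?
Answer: -2662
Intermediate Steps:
l(W) = 2 (l(W) = -1 + 3 = 2)
F = -6 (F = (1 - 4)*2 = -3*2 = -6)
(-11*(F - 5)²)*H = -11*(-6 - 5)²*2 = -11*(-11)²*2 = -11*121*2 = -1331*2 = -2662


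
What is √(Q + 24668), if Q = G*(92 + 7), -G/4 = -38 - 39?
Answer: 2*√13790 ≈ 234.86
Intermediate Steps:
G = 308 (G = -4*(-38 - 39) = -4*(-77) = 308)
Q = 30492 (Q = 308*(92 + 7) = 308*99 = 30492)
√(Q + 24668) = √(30492 + 24668) = √55160 = 2*√13790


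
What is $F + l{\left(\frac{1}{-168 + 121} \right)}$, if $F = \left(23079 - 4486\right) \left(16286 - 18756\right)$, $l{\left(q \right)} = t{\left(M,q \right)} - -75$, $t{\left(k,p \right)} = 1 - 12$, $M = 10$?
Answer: $-45924646$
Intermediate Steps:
$t{\left(k,p \right)} = -11$ ($t{\left(k,p \right)} = 1 - 12 = -11$)
$l{\left(q \right)} = 64$ ($l{\left(q \right)} = -11 - -75 = -11 + 75 = 64$)
$F = -45924710$ ($F = 18593 \left(-2470\right) = -45924710$)
$F + l{\left(\frac{1}{-168 + 121} \right)} = -45924710 + 64 = -45924646$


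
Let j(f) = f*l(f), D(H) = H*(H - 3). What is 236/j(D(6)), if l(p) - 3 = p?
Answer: 118/189 ≈ 0.62434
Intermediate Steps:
l(p) = 3 + p
D(H) = H*(-3 + H)
j(f) = f*(3 + f)
236/j(D(6)) = 236/(((6*(-3 + 6))*(3 + 6*(-3 + 6)))) = 236/(((6*3)*(3 + 6*3))) = 236/((18*(3 + 18))) = 236/((18*21)) = 236/378 = 236*(1/378) = 118/189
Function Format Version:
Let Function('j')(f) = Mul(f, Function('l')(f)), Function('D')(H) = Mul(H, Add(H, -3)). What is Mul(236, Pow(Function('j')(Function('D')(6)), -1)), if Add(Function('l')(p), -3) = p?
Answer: Rational(118, 189) ≈ 0.62434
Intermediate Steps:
Function('l')(p) = Add(3, p)
Function('D')(H) = Mul(H, Add(-3, H))
Function('j')(f) = Mul(f, Add(3, f))
Mul(236, Pow(Function('j')(Function('D')(6)), -1)) = Mul(236, Pow(Mul(Mul(6, Add(-3, 6)), Add(3, Mul(6, Add(-3, 6)))), -1)) = Mul(236, Pow(Mul(Mul(6, 3), Add(3, Mul(6, 3))), -1)) = Mul(236, Pow(Mul(18, Add(3, 18)), -1)) = Mul(236, Pow(Mul(18, 21), -1)) = Mul(236, Pow(378, -1)) = Mul(236, Rational(1, 378)) = Rational(118, 189)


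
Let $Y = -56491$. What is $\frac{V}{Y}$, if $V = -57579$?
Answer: $\frac{3387}{3323} \approx 1.0193$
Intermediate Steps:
$\frac{V}{Y} = - \frac{57579}{-56491} = \left(-57579\right) \left(- \frac{1}{56491}\right) = \frac{3387}{3323}$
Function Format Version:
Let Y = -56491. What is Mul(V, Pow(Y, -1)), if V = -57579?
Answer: Rational(3387, 3323) ≈ 1.0193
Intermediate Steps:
Mul(V, Pow(Y, -1)) = Mul(-57579, Pow(-56491, -1)) = Mul(-57579, Rational(-1, 56491)) = Rational(3387, 3323)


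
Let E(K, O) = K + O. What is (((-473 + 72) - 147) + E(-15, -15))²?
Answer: 334084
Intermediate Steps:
(((-473 + 72) - 147) + E(-15, -15))² = (((-473 + 72) - 147) + (-15 - 15))² = ((-401 - 147) - 30)² = (-548 - 30)² = (-578)² = 334084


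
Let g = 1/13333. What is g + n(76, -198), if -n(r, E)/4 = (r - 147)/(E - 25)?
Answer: -3786349/2973259 ≈ -1.2735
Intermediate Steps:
g = 1/13333 ≈ 7.5002e-5
n(r, E) = -4*(-147 + r)/(-25 + E) (n(r, E) = -4*(r - 147)/(E - 25) = -4*(-147 + r)/(-25 + E))
g + n(76, -198) = 1/13333 + 4*(147 - 1*76)/(-25 - 198) = 1/13333 + 4*(147 - 76)/(-223) = 1/13333 + 4*(-1/223)*71 = 1/13333 - 284/223 = -3786349/2973259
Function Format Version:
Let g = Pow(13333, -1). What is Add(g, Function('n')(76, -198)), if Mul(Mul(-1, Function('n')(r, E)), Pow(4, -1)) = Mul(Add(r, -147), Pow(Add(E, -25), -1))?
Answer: Rational(-3786349, 2973259) ≈ -1.2735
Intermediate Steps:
g = Rational(1, 13333) ≈ 7.5002e-5
Function('n')(r, E) = Mul(-4, Pow(Add(-25, E), -1), Add(-147, r)) (Function('n')(r, E) = Mul(-4, Mul(Add(r, -147), Pow(Add(E, -25), -1))) = Mul(-4, Mul(Add(-147, r), Pow(Add(-25, E), -1))) = Mul(-4, Mul(Pow(Add(-25, E), -1), Add(-147, r))) = Mul(-4, Pow(Add(-25, E), -1), Add(-147, r)))
Add(g, Function('n')(76, -198)) = Add(Rational(1, 13333), Mul(4, Pow(Add(-25, -198), -1), Add(147, Mul(-1, 76)))) = Add(Rational(1, 13333), Mul(4, Pow(-223, -1), Add(147, -76))) = Add(Rational(1, 13333), Mul(4, Rational(-1, 223), 71)) = Add(Rational(1, 13333), Rational(-284, 223)) = Rational(-3786349, 2973259)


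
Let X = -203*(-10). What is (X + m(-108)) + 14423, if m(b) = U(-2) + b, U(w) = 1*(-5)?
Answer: 16340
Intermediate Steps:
U(w) = -5
X = 2030
m(b) = -5 + b
(X + m(-108)) + 14423 = (2030 + (-5 - 108)) + 14423 = (2030 - 113) + 14423 = 1917 + 14423 = 16340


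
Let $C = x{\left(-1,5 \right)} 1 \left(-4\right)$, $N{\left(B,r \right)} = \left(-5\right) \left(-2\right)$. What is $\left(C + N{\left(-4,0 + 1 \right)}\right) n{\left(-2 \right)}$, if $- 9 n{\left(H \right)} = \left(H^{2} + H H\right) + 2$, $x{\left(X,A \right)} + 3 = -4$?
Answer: $- \frac{380}{9} \approx -42.222$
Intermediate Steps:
$x{\left(X,A \right)} = -7$ ($x{\left(X,A \right)} = -3 - 4 = -7$)
$N{\left(B,r \right)} = 10$
$C = 28$ ($C = \left(-7\right) 1 \left(-4\right) = \left(-7\right) \left(-4\right) = 28$)
$n{\left(H \right)} = - \frac{2}{9} - \frac{2 H^{2}}{9}$ ($n{\left(H \right)} = - \frac{\left(H^{2} + H H\right) + 2}{9} = - \frac{\left(H^{2} + H^{2}\right) + 2}{9} = - \frac{2 H^{2} + 2}{9} = - \frac{2 + 2 H^{2}}{9} = - \frac{2}{9} - \frac{2 H^{2}}{9}$)
$\left(C + N{\left(-4,0 + 1 \right)}\right) n{\left(-2 \right)} = \left(28 + 10\right) \left(- \frac{2}{9} - \frac{2 \left(-2\right)^{2}}{9}\right) = 38 \left(- \frac{2}{9} - \frac{8}{9}\right) = 38 \left(- \frac{10}{9}\right) = - \frac{380}{9}$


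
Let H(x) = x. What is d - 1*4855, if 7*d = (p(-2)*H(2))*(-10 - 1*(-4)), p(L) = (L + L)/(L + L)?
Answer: -33997/7 ≈ -4856.7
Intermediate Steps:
p(L) = 1 (p(L) = (2*L)/((2*L)) = (2*L)*(1/(2*L)) = 1)
d = -12/7 (d = ((1*2)*(-10 - 1*(-4)))/7 = (2*(-10 + 4))/7 = (2*(-6))/7 = (⅐)*(-12) = -12/7 ≈ -1.7143)
d - 1*4855 = -12/7 - 1*4855 = -12/7 - 4855 = -33997/7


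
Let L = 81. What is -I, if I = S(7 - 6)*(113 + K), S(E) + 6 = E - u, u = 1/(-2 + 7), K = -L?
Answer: 832/5 ≈ 166.40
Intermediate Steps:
K = -81 (K = -1*81 = -81)
u = 1/5 ≈ 0.20000
S(E) = -31/5 + E (S(E) = -6 + (E - 1*1/5) = -6 + (E - 1/5) = -6 + (-1/5 + E) = -31/5 + E)
I = -832/5 (I = (-31/5 + (7 - 6))*(113 - 81) = (-31/5 + 1)*32 = -26/5*32 = -832/5 ≈ -166.40)
-I = -1*(-832/5) = 832/5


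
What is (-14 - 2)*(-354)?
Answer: 5664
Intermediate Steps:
(-14 - 2)*(-354) = -16*(-354) = 5664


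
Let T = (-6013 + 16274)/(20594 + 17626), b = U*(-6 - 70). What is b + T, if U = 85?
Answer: -246890939/38220 ≈ -6459.7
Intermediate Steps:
b = -6460 (b = 85*(-6 - 70) = 85*(-76) = -6460)
T = 10261/38220 ≈ 0.26847
b + T = -6460 + 10261/38220 = -246890939/38220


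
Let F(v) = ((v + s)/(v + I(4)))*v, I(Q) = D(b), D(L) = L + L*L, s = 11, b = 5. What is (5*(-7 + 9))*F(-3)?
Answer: -80/9 ≈ -8.8889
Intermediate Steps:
D(L) = L + L²
I(Q) = 30 (I(Q) = 5*(1 + 5) = 5*6 = 30)
F(v) = v*(11 + v)/(30 + v) (F(v) = ((v + 11)/(v + 30))*v = ((11 + v)/(30 + v))*v = v*(11 + v)/(30 + v))
(5*(-7 + 9))*F(-3) = (5*(-7 + 9))*(-3*(11 - 3)/(30 - 3)) = (5*2)*(-3*8/27) = 10*(-3*1/27*8) = 10*(-8/9) = -80/9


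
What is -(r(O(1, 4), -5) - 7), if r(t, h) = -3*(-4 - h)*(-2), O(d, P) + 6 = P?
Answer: 1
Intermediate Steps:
O(d, P) = -6 + P
r(t, h) = -24 - 6*h (r(t, h) = (12 + 3*h)*(-2) = -24 - 6*h)
-(r(O(1, 4), -5) - 7) = -((-24 - 6*(-5)) - 7) = -((-24 + 30) - 7) = -(6 - 7) = -1*(-1) = 1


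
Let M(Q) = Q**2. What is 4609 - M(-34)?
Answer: 3453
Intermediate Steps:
4609 - M(-34) = 4609 - 1*(-34)**2 = 4609 - 1*1156 = 4609 - 1156 = 3453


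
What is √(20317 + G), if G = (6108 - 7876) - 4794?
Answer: √13755 ≈ 117.28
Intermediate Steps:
G = -6562 (G = -1768 - 4794 = -6562)
√(20317 + G) = √(20317 - 6562) = √13755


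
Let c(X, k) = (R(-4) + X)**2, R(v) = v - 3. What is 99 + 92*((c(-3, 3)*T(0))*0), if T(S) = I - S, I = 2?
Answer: 99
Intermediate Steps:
R(v) = -3 + v
c(X, k) = (-7 + X)**2 (c(X, k) = ((-3 - 4) + X)**2 = (-7 + X)**2)
T(S) = 2 - S
99 + 92*((c(-3, 3)*T(0))*0) = 99 + 92*(((-7 - 3)**2*(2 - 1*0))*0) = 99 + 92*(((-10)**2*(2 + 0))*0) = 99 + 92*((100*2)*0) = 99 + 92*(200*0) = 99 + 92*0 = 99 + 0 = 99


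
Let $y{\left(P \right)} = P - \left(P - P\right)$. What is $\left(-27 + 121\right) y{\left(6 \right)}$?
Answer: $564$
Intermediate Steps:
$y{\left(P \right)} = P$ ($y{\left(P \right)} = P - 0 = P + 0 = P$)
$\left(-27 + 121\right) y{\left(6 \right)} = \left(-27 + 121\right) 6 = 94 \cdot 6 = 564$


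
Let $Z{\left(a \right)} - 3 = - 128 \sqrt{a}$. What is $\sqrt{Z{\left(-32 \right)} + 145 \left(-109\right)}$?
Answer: $\sqrt{-15802 - 512 i \sqrt{2}} \approx 2.8793 - 125.74 i$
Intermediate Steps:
$Z{\left(a \right)} = 3 - 128 \sqrt{a}$
$\sqrt{Z{\left(-32 \right)} + 145 \left(-109\right)} = \sqrt{\left(3 - 128 \sqrt{-32}\right) + 145 \left(-109\right)} = \sqrt{\left(3 - 128 \cdot 4 i \sqrt{2}\right) - 15805} = \sqrt{\left(3 - 512 i \sqrt{2}\right) - 15805} = \sqrt{-15802 - 512 i \sqrt{2}}$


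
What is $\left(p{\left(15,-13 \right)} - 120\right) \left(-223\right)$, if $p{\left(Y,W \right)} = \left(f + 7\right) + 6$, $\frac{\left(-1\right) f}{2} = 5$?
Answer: $26091$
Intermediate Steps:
$f = -10$ ($f = \left(-2\right) 5 = -10$)
$p{\left(Y,W \right)} = 3$ ($p{\left(Y,W \right)} = \left(-10 + 7\right) + 6 = -3 + 6 = 3$)
$\left(p{\left(15,-13 \right)} - 120\right) \left(-223\right) = \left(3 - 120\right) \left(-223\right) = \left(-117\right) \left(-223\right) = 26091$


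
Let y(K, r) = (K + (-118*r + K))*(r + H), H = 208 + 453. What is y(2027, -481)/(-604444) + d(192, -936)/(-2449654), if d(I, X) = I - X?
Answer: -3351873305184/185084832797 ≈ -18.110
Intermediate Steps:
H = 661
y(K, r) = (661 + r)*(-118*r + 2*K) (y(K, r) = (K + (-118*r + K))*(r + 661) = (K + (K - 118*r))*(661 + r) = (-118*r + 2*K)*(661 + r) = (661 + r)*(-118*r + 2*K))
y(2027, -481)/(-604444) + d(192, -936)/(-2449654) = (-77998*(-481) - 118*(-481)**2 + 1322*2027 + 2*2027*(-481))/(-604444) + (192 - 1*(-936))/(-2449654) = (37517038 - 118*231361 + 2679694 - 1949974)*(-1/604444) + (192 + 936)*(-1/2449654) = (37517038 - 27300598 + 2679694 - 1949974)*(-1/604444) + 1128*(-1/2449654) = 10946160*(-1/604444) - 564/1224827 = -2736540/151111 - 564/1224827 = -3351873305184/185084832797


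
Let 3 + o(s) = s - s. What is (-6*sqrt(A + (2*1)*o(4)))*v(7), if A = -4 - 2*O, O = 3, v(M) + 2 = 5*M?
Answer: -792*I ≈ -792.0*I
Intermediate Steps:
o(s) = -3 (o(s) = -3 + (s - s) = -3 + 0 = -3)
v(M) = -2 + 5*M
A = -10 (A = -4 - 2*3 = -4 - 6 = -10)
(-6*sqrt(A + (2*1)*o(4)))*v(7) = (-6*sqrt(-10 + (2*1)*(-3)))*(-2 + 5*7) = (-6*sqrt(-10 + 2*(-3)))*(-2 + 35) = -6*sqrt(-10 - 6)*33 = -24*I*33 = -792*I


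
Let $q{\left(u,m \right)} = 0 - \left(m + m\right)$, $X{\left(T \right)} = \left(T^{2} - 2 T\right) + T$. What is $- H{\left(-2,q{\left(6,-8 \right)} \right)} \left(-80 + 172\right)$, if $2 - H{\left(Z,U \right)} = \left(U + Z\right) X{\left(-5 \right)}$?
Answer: $38456$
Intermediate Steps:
$X{\left(T \right)} = T^{2} - T$
$q{\left(u,m \right)} = - 2 m$ ($q{\left(u,m \right)} = 0 - 2 m = - 2 m$)
$H{\left(Z,U \right)} = 2 - 30 U - 30 Z$ ($H{\left(Z,U \right)} = 2 - \left(U + Z\right) \left(- 5 \left(-1 - 5\right)\right) = 2 - \left(U + Z\right) \left(\left(-5\right) \left(-6\right)\right) = 2 - \left(U + Z\right) 30 = 2 - \left(30 U + 30 Z\right) = 2 - 30 U - 30 Z$)
$- H{\left(-2,q{\left(6,-8 \right)} \right)} \left(-80 + 172\right) = - (2 - 30 \left(\left(-2\right) \left(-8\right)\right) - -60) \left(-80 + 172\right) = - (2 - 480 + 60) 92 = \left(-1\right) \left(-418\right) 92 = 418 \cdot 92 = 38456$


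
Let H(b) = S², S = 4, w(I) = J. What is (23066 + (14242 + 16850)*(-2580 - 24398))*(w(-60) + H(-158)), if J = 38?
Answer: -45293953140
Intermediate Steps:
w(I) = 38
H(b) = 16 (H(b) = 4² = 16)
(23066 + (14242 + 16850)*(-2580 - 24398))*(w(-60) + H(-158)) = (23066 + (14242 + 16850)*(-2580 - 24398))*(38 + 16) = (23066 + 31092*(-26978))*54 = (23066 - 838799976)*54 = -838776910*54 = -45293953140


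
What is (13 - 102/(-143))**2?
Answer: 3845521/20449 ≈ 188.05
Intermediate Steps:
(13 - 102/(-143))**2 = (13 - 102*(-1/143))**2 = (13 + 102/143)**2 = (1961/143)**2 = 3845521/20449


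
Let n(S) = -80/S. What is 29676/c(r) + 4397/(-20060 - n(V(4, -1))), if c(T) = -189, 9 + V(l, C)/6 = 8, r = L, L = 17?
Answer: -596527273/3793860 ≈ -157.23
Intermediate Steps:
r = 17
V(l, C) = -6 (V(l, C) = -54 + 6*8 = -54 + 48 = -6)
29676/c(r) + 4397/(-20060 - n(V(4, -1))) = 29676/(-189) + 4397/(-20060 - (-80)/(-6)) = 29676*(-1/189) + 4397/(-20060 - (-80)*(-1)/6) = -9892/63 + 4397/(-20060 - 1*40/3) = -9892/63 + 4397/(-20060 - 40/3) = -9892/63 + 4397/(-60220/3) = -9892/63 + 4397*(-3/60220) = -9892/63 - 13191/60220 = -596527273/3793860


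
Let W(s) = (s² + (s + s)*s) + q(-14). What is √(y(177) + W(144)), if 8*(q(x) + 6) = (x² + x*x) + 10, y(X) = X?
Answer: √249717/2 ≈ 249.86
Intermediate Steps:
q(x) = -19/4 + x²/4 (q(x) = -6 + ((x² + x*x) + 10)/8 = -6 + ((x² + x²) + 10)/8 = -6 + (2*x² + 10)/8 = -6 + (10 + 2*x²)/8 = -6 + (5/4 + x²/4) = -19/4 + x²/4)
W(s) = 177/4 + 3*s² (W(s) = (s² + (s + s)*s) + (-19/4 + (¼)*(-14)²) = (s² + (2*s)*s) + (-19/4 + (¼)*196) = (s² + 2*s²) + (-19/4 + 49) = 3*s² + 177/4 = 177/4 + 3*s²)
√(y(177) + W(144)) = √(177 + (177/4 + 3*144²)) = √(177 + (177/4 + 3*20736)) = √(177 + (177/4 + 62208)) = √(177 + 249009/4) = √(249717/4) = √249717/2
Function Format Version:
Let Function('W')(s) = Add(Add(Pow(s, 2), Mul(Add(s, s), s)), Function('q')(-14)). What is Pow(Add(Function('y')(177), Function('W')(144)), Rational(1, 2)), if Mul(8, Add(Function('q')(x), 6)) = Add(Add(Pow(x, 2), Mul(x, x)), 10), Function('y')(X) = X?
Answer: Mul(Rational(1, 2), Pow(249717, Rational(1, 2))) ≈ 249.86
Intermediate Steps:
Function('q')(x) = Add(Rational(-19, 4), Mul(Rational(1, 4), Pow(x, 2))) (Function('q')(x) = Add(-6, Mul(Rational(1, 8), Add(Add(Pow(x, 2), Mul(x, x)), 10))) = Add(-6, Mul(Rational(1, 8), Add(Add(Pow(x, 2), Pow(x, 2)), 10))) = Add(-6, Mul(Rational(1, 8), Add(Mul(2, Pow(x, 2)), 10))) = Add(-6, Mul(Rational(1, 8), Add(10, Mul(2, Pow(x, 2))))) = Add(-6, Add(Rational(5, 4), Mul(Rational(1, 4), Pow(x, 2)))) = Add(Rational(-19, 4), Mul(Rational(1, 4), Pow(x, 2))))
Function('W')(s) = Add(Rational(177, 4), Mul(3, Pow(s, 2))) (Function('W')(s) = Add(Add(Pow(s, 2), Mul(Add(s, s), s)), Add(Rational(-19, 4), Mul(Rational(1, 4), Pow(-14, 2)))) = Add(Add(Pow(s, 2), Mul(Mul(2, s), s)), Add(Rational(-19, 4), Mul(Rational(1, 4), 196))) = Add(Add(Pow(s, 2), Mul(2, Pow(s, 2))), Add(Rational(-19, 4), 49)) = Add(Mul(3, Pow(s, 2)), Rational(177, 4)) = Add(Rational(177, 4), Mul(3, Pow(s, 2))))
Pow(Add(Function('y')(177), Function('W')(144)), Rational(1, 2)) = Pow(Add(177, Add(Rational(177, 4), Mul(3, Pow(144, 2)))), Rational(1, 2)) = Pow(Add(177, Add(Rational(177, 4), Mul(3, 20736))), Rational(1, 2)) = Pow(Add(177, Add(Rational(177, 4), 62208)), Rational(1, 2)) = Pow(Add(177, Rational(249009, 4)), Rational(1, 2)) = Pow(Rational(249717, 4), Rational(1, 2)) = Mul(Rational(1, 2), Pow(249717, Rational(1, 2)))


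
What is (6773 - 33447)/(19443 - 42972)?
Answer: 26674/23529 ≈ 1.1337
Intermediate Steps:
(6773 - 33447)/(19443 - 42972) = -26674/(-23529) = -26674*(-1/23529) = 26674/23529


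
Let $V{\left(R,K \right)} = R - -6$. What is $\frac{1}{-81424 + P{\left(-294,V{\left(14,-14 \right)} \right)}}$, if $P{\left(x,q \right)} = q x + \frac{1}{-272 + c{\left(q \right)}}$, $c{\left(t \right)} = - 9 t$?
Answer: $- \frac{452}{39461409} \approx -1.1454 \cdot 10^{-5}$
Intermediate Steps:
$V{\left(R,K \right)} = 6 + R$ ($V{\left(R,K \right)} = R + 6 = 6 + R$)
$P{\left(x,q \right)} = \frac{1}{-272 - 9 q} + q x$ ($P{\left(x,q \right)} = q x + \frac{1}{-272 - 9 q} = \frac{1}{-272 - 9 q} + q x$)
$\frac{1}{-81424 + P{\left(-294,V{\left(14,-14 \right)} \right)}} = \frac{1}{-81424 + \frac{-1 + 9 \left(-294\right) \left(6 + 14\right)^{2} + 272 \left(6 + 14\right) \left(-294\right)}{272 + 9 \left(6 + 14\right)}} = \frac{1}{-81424 + \frac{-1 + 9 \left(-294\right) 20^{2} + 272 \cdot 20 \left(-294\right)}{272 + 9 \cdot 20}} = \frac{1}{-81424 + \frac{-1 + 9 \left(-294\right) 400 - 1599360}{272 + 180}} = \frac{1}{-81424 + \frac{-1 - 1058400 - 1599360}{452}} = \frac{1}{-81424 + \frac{1}{452} \left(-2657761\right)} = \frac{1}{-81424 - \frac{2657761}{452}} = \frac{1}{- \frac{39461409}{452}} = - \frac{452}{39461409}$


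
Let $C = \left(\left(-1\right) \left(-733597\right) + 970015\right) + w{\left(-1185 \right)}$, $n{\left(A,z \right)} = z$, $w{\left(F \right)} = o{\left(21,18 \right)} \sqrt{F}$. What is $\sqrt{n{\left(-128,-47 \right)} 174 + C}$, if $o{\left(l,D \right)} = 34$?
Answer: $\sqrt{1695434 + 34 i \sqrt{1185}} \approx 1302.1 + 0.449 i$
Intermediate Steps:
$w{\left(F \right)} = 34 \sqrt{F}$
$C = 1703612 + 34 i \sqrt{1185}$ ($C = \left(\left(-1\right) \left(-733597\right) + 970015\right) + 34 \sqrt{-1185} = \left(733597 + 970015\right) + 34 i \sqrt{1185} = 1703612 + 34 i \sqrt{1185} \approx 1.7036 \cdot 10^{6} + 1170.4 i$)
$\sqrt{n{\left(-128,-47 \right)} 174 + C} = \sqrt{\left(-47\right) 174 + \left(1703612 + 34 i \sqrt{1185}\right)} = \sqrt{-8178 + \left(1703612 + 34 i \sqrt{1185}\right)} = \sqrt{1695434 + 34 i \sqrt{1185}}$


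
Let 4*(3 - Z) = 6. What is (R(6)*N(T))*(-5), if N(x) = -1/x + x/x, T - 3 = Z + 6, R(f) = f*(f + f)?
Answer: -2280/7 ≈ -325.71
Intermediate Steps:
Z = 3/2 (Z = 3 - ¼*6 = 3 - 3/2 = 3/2 ≈ 1.5000)
R(f) = 2*f² (R(f) = f*(2*f) = 2*f²)
T = 21/2 (T = 3 + (3/2 + 6) = 3 + 15/2 = 21/2 ≈ 10.500)
N(x) = 1 - 1/x (N(x) = -1/x + 1 = 1 - 1/x)
(R(6)*N(T))*(-5) = ((2*6²)*((-1 + 21/2)/(21/2)))*(-5) = ((2*36)*((2/21)*(19/2)))*(-5) = (72*(19/21))*(-5) = (456/7)*(-5) = -2280/7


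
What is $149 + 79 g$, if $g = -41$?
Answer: $-3090$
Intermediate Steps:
$149 + 79 g = 149 + 79 \left(-41\right) = 149 - 3239 = -3090$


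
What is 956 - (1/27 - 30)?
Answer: 26621/27 ≈ 985.96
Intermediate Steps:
956 - (1/27 - 30) = 956 - (-809)/27 = 956 - 1*(-809/27) = 956 + 809/27 = 26621/27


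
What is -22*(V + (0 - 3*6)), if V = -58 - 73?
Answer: 3278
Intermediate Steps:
V = -131
-22*(V + (0 - 3*6)) = -22*(-131 + (0 - 3*6)) = -22*(-131 + (0 - 18)) = -22*(-131 - 18) = -22*(-149) = 3278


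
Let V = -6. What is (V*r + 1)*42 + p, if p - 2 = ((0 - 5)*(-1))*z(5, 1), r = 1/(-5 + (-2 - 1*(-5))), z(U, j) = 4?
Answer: 190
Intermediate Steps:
r = -½ (r = 1/(-5 + (-2 + 5)) = 1/(-5 + 3) = 1/(-2) = -½ ≈ -0.50000)
p = 22 (p = 2 + ((0 - 5)*(-1))*4 = 2 - 5*(-1)*4 = 2 + 5*4 = 2 + 20 = 22)
(V*r + 1)*42 + p = (-6*(-½) + 1)*42 + 22 = (3 + 1)*42 + 22 = 4*42 + 22 = 168 + 22 = 190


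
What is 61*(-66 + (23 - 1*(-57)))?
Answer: 854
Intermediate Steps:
61*(-66 + (23 - 1*(-57))) = 61*(-66 + (23 + 57)) = 61*(-66 + 80) = 61*14 = 854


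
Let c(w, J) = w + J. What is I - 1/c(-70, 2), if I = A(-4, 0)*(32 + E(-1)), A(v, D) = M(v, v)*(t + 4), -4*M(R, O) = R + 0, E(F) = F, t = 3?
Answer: 14757/68 ≈ 217.01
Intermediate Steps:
c(w, J) = J + w
M(R, O) = -R/4 (M(R, O) = -(R + 0)/4 = -R/4)
A(v, D) = -7*v/4 (A(v, D) = (-v/4)*(3 + 4) = -v/4*7 = -7*v/4)
I = 217 (I = (-7/4*(-4))*(32 - 1) = 7*31 = 217)
I - 1/c(-70, 2) = 217 - 1/(2 - 70) = 217 - 1/(-68) = 217 - 1*(-1/68) = 217 + 1/68 = 14757/68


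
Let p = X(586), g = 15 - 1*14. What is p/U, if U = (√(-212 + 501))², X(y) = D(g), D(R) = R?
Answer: 1/289 ≈ 0.0034602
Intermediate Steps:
g = 1 (g = 15 - 14 = 1)
X(y) = 1
U = 289 (U = (√289)² = 17² = 289)
p = 1
p/U = 1/289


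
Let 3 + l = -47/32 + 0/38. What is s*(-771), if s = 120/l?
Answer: 2960640/143 ≈ 20704.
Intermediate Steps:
l = -143/32 (l = -3 + (-47/32 + 0/38) = -3 + (-47*1/32 + 0*(1/38)) = -3 + (-47/32 + 0) = -3 - 47/32 = -143/32 ≈ -4.4688)
s = -3840/143 (s = 120/(-143/32) = 120*(-32/143) = -3840/143 ≈ -26.853)
s*(-771) = -3840/143*(-771) = 2960640/143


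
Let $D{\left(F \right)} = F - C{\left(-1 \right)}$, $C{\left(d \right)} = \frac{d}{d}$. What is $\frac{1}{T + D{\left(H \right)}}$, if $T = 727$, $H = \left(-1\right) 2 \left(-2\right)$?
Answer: $\frac{1}{730} \approx 0.0013699$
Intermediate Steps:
$C{\left(d \right)} = 1$
$H = 4$ ($H = \left(-2\right) \left(-2\right) = 4$)
$D{\left(F \right)} = -1 + F$ ($D{\left(F \right)} = F - 1 = -1 + F$)
$\frac{1}{T + D{\left(H \right)}} = \frac{1}{727 + \left(-1 + 4\right)} = \frac{1}{727 + 3} = \frac{1}{730}$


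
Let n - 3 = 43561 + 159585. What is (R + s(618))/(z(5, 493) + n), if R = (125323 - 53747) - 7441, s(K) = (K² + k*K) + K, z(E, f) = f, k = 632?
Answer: 837253/203642 ≈ 4.1114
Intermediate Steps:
s(K) = K² + 633*K (s(K) = (K² + 632*K) + K = K² + 633*K)
n = 203149 (n = 3 + (43561 + 159585) = 3 + 203146 = 203149)
R = 64135 (R = 71576 - 7441 = 64135)
(R + s(618))/(z(5, 493) + n) = (64135 + 618*(633 + 618))/(493 + 203149) = (64135 + 618*1251)/203642 = (64135 + 773118)*(1/203642) = 837253*(1/203642) = 837253/203642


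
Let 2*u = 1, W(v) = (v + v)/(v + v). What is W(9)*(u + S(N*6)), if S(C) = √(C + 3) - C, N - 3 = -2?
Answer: -5/2 ≈ -2.5000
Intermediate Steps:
N = 1 (N = 3 - 2 = 1)
W(v) = 1 (W(v) = (2*v)/((2*v)) = (2*v)*(1/(2*v)) = 1)
u = ½ (u = (½)*1 = ½ ≈ 0.50000)
S(C) = √(3 + C) - C
W(9)*(u + S(N*6)) = 1*(½ + (√(3 + 1*6) - 6)) = 1*(½ + (√(3 + 6) - 1*6)) = 1*(½ + (√9 - 6)) = 1*(½ + (3 - 6)) = 1*(½ - 3) = 1*(-5/2) = -5/2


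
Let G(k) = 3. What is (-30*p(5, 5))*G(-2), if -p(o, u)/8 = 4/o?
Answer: 576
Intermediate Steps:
p(o, u) = -32/o
(-30*p(5, 5))*G(-2) = -(-960)/5*3 = -30*(-32/5)*3 = 192*3 = 576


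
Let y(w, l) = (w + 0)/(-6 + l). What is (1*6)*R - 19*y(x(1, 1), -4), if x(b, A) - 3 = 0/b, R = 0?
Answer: 57/10 ≈ 5.7000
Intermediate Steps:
x(b, A) = 3 (x(b, A) = 3 + 0/b = 3 + 0 = 3)
y(w, l) = w/(-6 + l)
(1*6)*R - 19*y(x(1, 1), -4) = (1*6)*0 - 57/(-6 - 4) = 6*0 - 57/(-10) = 0 - 57*(-1)/10 = 0 - 19*(-3/10) = 0 + 57/10 = 57/10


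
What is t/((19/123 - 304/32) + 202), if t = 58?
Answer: 14268/47393 ≈ 0.30106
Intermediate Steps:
t/((19/123 - 304/32) + 202) = 58/((19/123 - 304/32) + 202) = 58/((19*(1/123) - 304*1/32) + 202) = 58/((19/123 - 19/2) + 202) = 58/(-2299/246 + 202) = 58/(47393/246) = 58*(246/47393) = 14268/47393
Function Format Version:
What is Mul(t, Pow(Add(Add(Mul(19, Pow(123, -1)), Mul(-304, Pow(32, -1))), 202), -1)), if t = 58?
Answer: Rational(14268, 47393) ≈ 0.30106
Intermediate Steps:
Mul(t, Pow(Add(Add(Mul(19, Pow(123, -1)), Mul(-304, Pow(32, -1))), 202), -1)) = Mul(58, Pow(Add(Add(Mul(19, Pow(123, -1)), Mul(-304, Pow(32, -1))), 202), -1)) = Mul(58, Pow(Add(Add(Mul(19, Rational(1, 123)), Mul(-304, Rational(1, 32))), 202), -1)) = Mul(58, Pow(Add(Add(Rational(19, 123), Rational(-19, 2)), 202), -1)) = Mul(58, Pow(Add(Rational(-2299, 246), 202), -1)) = Mul(58, Pow(Rational(47393, 246), -1)) = Mul(58, Rational(246, 47393)) = Rational(14268, 47393)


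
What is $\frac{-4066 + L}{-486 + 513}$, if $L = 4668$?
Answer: $\frac{602}{27} \approx 22.296$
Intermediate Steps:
$\frac{-4066 + L}{-486 + 513} = \frac{-4066 + 4668}{-486 + 513} = \frac{602}{27}$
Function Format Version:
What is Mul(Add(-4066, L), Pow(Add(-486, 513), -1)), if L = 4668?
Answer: Rational(602, 27) ≈ 22.296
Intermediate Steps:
Mul(Add(-4066, L), Pow(Add(-486, 513), -1)) = Mul(Add(-4066, 4668), Pow(Add(-486, 513), -1)) = Mul(602, Pow(27, -1)) = Mul(602, Rational(1, 27)) = Rational(602, 27)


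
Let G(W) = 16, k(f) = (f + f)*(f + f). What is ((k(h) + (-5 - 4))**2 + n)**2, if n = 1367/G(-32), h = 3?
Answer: 169806961/256 ≈ 6.6331e+5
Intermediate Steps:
k(f) = 4*f**2 (k(f) = (2*f)*(2*f) = 4*f**2)
n = 1367/16 ≈ 85.438
((k(h) + (-5 - 4))**2 + n)**2 = ((4*3**2 + (-5 - 4))**2 + 1367/16)**2 = ((4*9 - 9)**2 + 1367/16)**2 = ((36 - 9)**2 + 1367/16)**2 = (27**2 + 1367/16)**2 = (729 + 1367/16)**2 = (13031/16)**2 = 169806961/256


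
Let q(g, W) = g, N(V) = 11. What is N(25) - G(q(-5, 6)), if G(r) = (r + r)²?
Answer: -89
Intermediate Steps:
G(r) = 4*r² (G(r) = (2*r)² = 4*r²)
N(25) - G(q(-5, 6)) = 11 - 4*(-5)² = 11 - 4*25 = 11 - 1*100 = 11 - 100 = -89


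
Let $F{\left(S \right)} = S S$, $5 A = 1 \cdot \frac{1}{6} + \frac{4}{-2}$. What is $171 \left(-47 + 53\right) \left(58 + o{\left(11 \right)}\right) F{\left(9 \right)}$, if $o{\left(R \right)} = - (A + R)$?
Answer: $\frac{19682271}{5} \approx 3.9365 \cdot 10^{6}$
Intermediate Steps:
$A = - \frac{11}{30}$ ($A = \frac{1 \cdot \frac{1}{6} + \frac{4}{-2}}{5} = \frac{1 \cdot \frac{1}{6} + 4 \left(- \frac{1}{2}\right)}{5} = \frac{\frac{1}{6} - 2}{5} = \frac{1}{5} \left(- \frac{11}{6}\right) = - \frac{11}{30} \approx -0.36667$)
$F{\left(S \right)} = S^{2}$
$o{\left(R \right)} = \frac{11}{30} - R$ ($o{\left(R \right)} = - (- \frac{11}{30} + R) = \frac{11}{30} - R$)
$171 \left(-47 + 53\right) \left(58 + o{\left(11 \right)}\right) F{\left(9 \right)} = 171 \left(-47 + 53\right) \left(58 + \left(\frac{11}{30} - 11\right)\right) 9^{2} = 171 \cdot 6 \left(58 + \left(\frac{11}{30} - 11\right)\right) 81 = 171 \cdot 6 \left(58 - \frac{319}{30}\right) 81 = 171 \cdot 6 \cdot \frac{1421}{30} \cdot 81 = 171 \cdot \frac{1421}{5} \cdot 81 = \frac{242991}{5} \cdot 81 = \frac{19682271}{5}$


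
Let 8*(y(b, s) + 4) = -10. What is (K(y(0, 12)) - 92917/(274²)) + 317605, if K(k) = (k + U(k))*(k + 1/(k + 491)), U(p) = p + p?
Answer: 185367061195425/583490672 ≈ 3.1769e+5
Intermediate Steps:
y(b, s) = -21/4 (y(b, s) = -4 + (⅛)*(-10) = -4 - 5/4 = -21/4)
U(p) = 2*p
K(k) = 3*k*(k + 1/(491 + k)) (K(k) = (k + 2*k)*(k + 1/(k + 491)) = (3*k)*(k + 1/(491 + k)) = 3*k*(k + 1/(491 + k)))
(K(y(0, 12)) - 92917/(274²)) + 317605 = (3*(-21/4)*(1 + (-21/4)² + 491*(-21/4))/(491 - 21/4) - 92917/(274²)) + 317605 = (3*(-21/4)*(1 + 441/16 - 10311/4)/(1943/4) - 92917/75076) + 317605 = (3*(-21/4)*(4/1943)*(-40787/16) - 92917*1/75076) + 317605 = (2569581/31088 - 92917/75076) + 317605 = 47506314865/583490672 + 317605 = 185367061195425/583490672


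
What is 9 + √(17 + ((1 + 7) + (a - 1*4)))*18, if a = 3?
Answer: 9 + 36*√6 ≈ 97.182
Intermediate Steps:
9 + √(17 + ((1 + 7) + (a - 1*4)))*18 = 9 + √(17 + ((1 + 7) + (3 - 1*4)))*18 = 9 + √(17 + (8 + (3 - 4)))*18 = 9 + √(17 + (8 - 1))*18 = 9 + √(17 + 7)*18 = 9 + √24*18 = 9 + (2*√6)*18 = 9 + 36*√6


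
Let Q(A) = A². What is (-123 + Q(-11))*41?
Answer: -82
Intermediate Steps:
(-123 + Q(-11))*41 = (-123 + (-11)²)*41 = (-123 + 121)*41 = -2*41 = -82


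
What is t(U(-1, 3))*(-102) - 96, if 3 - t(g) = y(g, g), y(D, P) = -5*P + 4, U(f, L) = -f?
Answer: -504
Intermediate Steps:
y(D, P) = 4 - 5*P
t(g) = -1 + 5*g (t(g) = 3 - (4 - 5*g) = 3 + (-4 + 5*g) = -1 + 5*g)
t(U(-1, 3))*(-102) - 96 = (-1 + 5*(-1*(-1)))*(-102) - 96 = (-1 + 5*1)*(-102) - 96 = (-1 + 5)*(-102) - 96 = 4*(-102) - 96 = -408 - 96 = -504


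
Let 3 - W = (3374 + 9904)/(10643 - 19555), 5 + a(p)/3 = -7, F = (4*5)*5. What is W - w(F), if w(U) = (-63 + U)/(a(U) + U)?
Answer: 139447/35648 ≈ 3.9118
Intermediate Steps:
F = 100 (F = 20*5 = 100)
a(p) = -36 (a(p) = -15 + 3*(-7) = -15 - 21 = -36)
w(U) = (-63 + U)/(-36 + U)
W = 20007/4456 (W = 3 - (3374 + 9904)/(10643 - 19555) = 3 - 13278/(-8912) = 3 - 13278*(-1)/8912 = 3 - 1*(-6639/4456) = 3 + 6639/4456 = 20007/4456 ≈ 4.4899)
W - w(F) = 20007/4456 - (-63 + 100)/(-36 + 100) = 20007/4456 - 37/64 = 139447/35648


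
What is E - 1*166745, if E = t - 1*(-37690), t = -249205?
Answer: -378260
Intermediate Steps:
E = -211515 (E = -249205 - 1*(-37690) = -249205 + 37690 = -211515)
E - 1*166745 = -211515 - 1*166745 = -211515 - 166745 = -378260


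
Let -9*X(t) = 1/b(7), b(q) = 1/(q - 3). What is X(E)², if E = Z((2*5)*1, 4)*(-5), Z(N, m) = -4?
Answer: 16/81 ≈ 0.19753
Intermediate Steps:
b(q) = 1/(-3 + q)
E = 20 (E = -4*(-5) = 20)
X(t) = -4/9 (X(t) = -1/(9*(1/(-3 + 7))) = -1/(9*(1/4)) = -1/(9*¼) = -⅑*4 = -4/9)
X(E)² = (-4/9)² = 16/81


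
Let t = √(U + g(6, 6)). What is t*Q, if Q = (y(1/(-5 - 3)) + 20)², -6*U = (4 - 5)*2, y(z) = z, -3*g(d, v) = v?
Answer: 8427*I*√15/64 ≈ 509.96*I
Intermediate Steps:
g(d, v) = -v/3
U = ⅓ (U = -(4 - 5)*2/6 = -(-1)*2/6 = -⅙*(-2) = ⅓ ≈ 0.33333)
Q = 25281/64 (Q = (1/(-5 - 3) + 20)² = (1/(-8) + 20)² = (-⅛ + 20)² = (159/8)² = 25281/64 ≈ 395.02)
t = I*√15/3 (t = √(⅓ - ⅓*6) = √(⅓ - 2) = √(-5/3) = I*√15/3 ≈ 1.291*I)
t*Q = (I*√15/3)*(25281/64) = 8427*I*√15/64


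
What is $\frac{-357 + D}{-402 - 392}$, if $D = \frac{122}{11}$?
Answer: $\frac{3805}{8734} \approx 0.43565$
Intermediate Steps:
$D = \frac{122}{11}$ ($D = 122 \cdot \frac{1}{11} = \frac{122}{11} \approx 11.091$)
$\frac{-357 + D}{-402 - 392} = \frac{-357 + \frac{122}{11}}{-402 - 392} = - \frac{3805}{11 \left(-794\right)} = \left(- \frac{3805}{11}\right) \left(- \frac{1}{794}\right) = \frac{3805}{8734}$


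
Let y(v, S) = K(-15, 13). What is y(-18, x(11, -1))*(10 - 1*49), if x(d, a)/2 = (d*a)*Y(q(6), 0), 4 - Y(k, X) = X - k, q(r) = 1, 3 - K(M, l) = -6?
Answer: -351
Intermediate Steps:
K(M, l) = 9 (K(M, l) = 3 - 1*(-6) = 3 + 6 = 9)
Y(k, X) = 4 + k - X (Y(k, X) = 4 - (X - k) = 4 + (k - X) = 4 + k - X)
x(d, a) = 10*a*d (x(d, a) = 2*((d*a)*(4 + 1 - 1*0)) = 2*((a*d)*(4 + 1 + 0)) = 2*((a*d)*5) = 2*(5*a*d) = 10*a*d)
y(v, S) = 9
y(-18, x(11, -1))*(10 - 1*49) = 9*(10 - 1*49) = 9*(10 - 49) = 9*(-39) = -351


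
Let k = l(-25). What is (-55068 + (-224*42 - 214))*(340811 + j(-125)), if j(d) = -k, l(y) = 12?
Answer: -22046287310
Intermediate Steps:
k = 12
j(d) = -12 (j(d) = -1*12 = -12)
(-55068 + (-224*42 - 214))*(340811 + j(-125)) = (-55068 + (-224*42 - 214))*(340811 - 12) = (-55068 + (-9408 - 214))*340799 = (-55068 - 9622)*340799 = -64690*340799 = -22046287310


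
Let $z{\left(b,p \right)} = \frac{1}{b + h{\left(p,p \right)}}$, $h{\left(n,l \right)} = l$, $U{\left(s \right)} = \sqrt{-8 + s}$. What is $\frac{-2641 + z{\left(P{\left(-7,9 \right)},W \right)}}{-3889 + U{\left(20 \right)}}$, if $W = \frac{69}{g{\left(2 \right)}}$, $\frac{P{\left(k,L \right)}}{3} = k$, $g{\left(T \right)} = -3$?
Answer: $\frac{451921245}{665469596} + \frac{116205 \sqrt{3}}{332734798} \approx 0.67971$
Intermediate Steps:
$P{\left(k,L \right)} = 3 k$
$W = -23$ ($W = \frac{69}{-3} = 69 \left(- \frac{1}{3}\right) = -23$)
$z{\left(b,p \right)} = \frac{1}{b + p}$
$\frac{-2641 + z{\left(P{\left(-7,9 \right)},W \right)}}{-3889 + U{\left(20 \right)}} = \frac{-2641 + \frac{1}{3 \left(-7\right) - 23}}{-3889 + \sqrt{-8 + 20}} = \frac{-2641 + \frac{1}{-21 - 23}}{-3889 + \sqrt{12}} = \frac{-2641 + \frac{1}{-44}}{-3889 + 2 \sqrt{3}} = \frac{-2641 - \frac{1}{44}}{-3889 + 2 \sqrt{3}} = - \frac{116205}{44 \left(-3889 + 2 \sqrt{3}\right)}$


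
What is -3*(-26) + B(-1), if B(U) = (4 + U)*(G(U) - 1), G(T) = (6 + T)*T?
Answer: 60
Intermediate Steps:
G(T) = T*(6 + T)
B(U) = (-1 + U*(6 + U))*(4 + U) (B(U) = (4 + U)*(U*(6 + U) - 1) = (4 + U)*(-1 + U*(6 + U)) = (-1 + U*(6 + U))*(4 + U))
-3*(-26) + B(-1) = -3*(-26) + (-4 + (-1)**3 + 10*(-1)**2 + 23*(-1)) = 78 + (-4 - 1 + 10*1 - 23) = 78 + (-4 - 1 + 10 - 23) = 78 - 18 = 60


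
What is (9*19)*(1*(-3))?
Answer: -513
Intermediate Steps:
(9*19)*(1*(-3)) = 171*(-3) = -513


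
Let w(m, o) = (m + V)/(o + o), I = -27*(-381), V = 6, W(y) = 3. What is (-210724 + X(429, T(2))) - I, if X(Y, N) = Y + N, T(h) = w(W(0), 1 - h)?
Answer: -441173/2 ≈ -2.2059e+5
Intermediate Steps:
I = 10287
w(m, o) = (6 + m)/(2*o) (w(m, o) = (m + 6)/(o + o) = (6 + m)/((2*o)) = (6 + m)*(1/(2*o)) = (6 + m)/(2*o))
T(h) = 9/(2*(1 - h)) (T(h) = (6 + 3)/(2*(1 - h)) = (½)*9/(1 - h) = 9/(2*(1 - h)))
X(Y, N) = N + Y
(-210724 + X(429, T(2))) - I = (-210724 + (-9/(-2 + 2*2) + 429)) - 1*10287 = (-210724 + (-9/(-2 + 4) + 429)) - 10287 = (-210724 + (-9/2 + 429)) - 10287 = (-210724 + 849/2) - 10287 = -420599/2 - 10287 = -441173/2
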